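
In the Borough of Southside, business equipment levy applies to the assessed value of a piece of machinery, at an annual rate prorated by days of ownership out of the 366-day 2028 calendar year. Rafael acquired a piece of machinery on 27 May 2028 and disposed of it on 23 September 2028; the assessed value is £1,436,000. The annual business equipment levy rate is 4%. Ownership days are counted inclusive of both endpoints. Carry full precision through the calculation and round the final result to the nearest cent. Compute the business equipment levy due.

£18,832.79

Days held (27 May – 23 September 2028): 120 out of 366
Tax = £1,436,000 × 4% × 120/366 = £18,832.7869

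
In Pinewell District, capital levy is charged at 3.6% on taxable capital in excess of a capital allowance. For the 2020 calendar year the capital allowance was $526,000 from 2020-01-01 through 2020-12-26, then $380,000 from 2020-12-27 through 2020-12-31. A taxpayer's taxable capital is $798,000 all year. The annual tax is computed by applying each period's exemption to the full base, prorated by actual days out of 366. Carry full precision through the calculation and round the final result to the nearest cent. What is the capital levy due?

$9,863.80

2020-01-01 to 2020-12-26: 361 days, exemption $526,000 → ($798,000 − $526,000) × 3.6% × 361/366 = $9,658.2295
2020-12-27 to 2020-12-31: 5 days, exemption $380,000 → ($798,000 − $380,000) × 3.6% × 5/366 = $205.5738
Total = $9,863.8033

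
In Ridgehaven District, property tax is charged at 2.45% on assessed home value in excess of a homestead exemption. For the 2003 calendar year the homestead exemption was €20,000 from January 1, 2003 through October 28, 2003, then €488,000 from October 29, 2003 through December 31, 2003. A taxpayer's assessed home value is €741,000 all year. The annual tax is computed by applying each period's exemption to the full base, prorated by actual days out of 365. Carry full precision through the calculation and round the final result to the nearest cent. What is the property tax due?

€15,654.02

January 1 – October 28, 2003: 301 days, exemption €20,000 → (€741,000 − €20,000) × 2.45% × 301/365 = €14,567.1630
October 29 – December 31, 2003: 64 days, exemption €488,000 → (€741,000 − €488,000) × 2.45% × 64/365 = €1,086.8603
Total = €15,654.0233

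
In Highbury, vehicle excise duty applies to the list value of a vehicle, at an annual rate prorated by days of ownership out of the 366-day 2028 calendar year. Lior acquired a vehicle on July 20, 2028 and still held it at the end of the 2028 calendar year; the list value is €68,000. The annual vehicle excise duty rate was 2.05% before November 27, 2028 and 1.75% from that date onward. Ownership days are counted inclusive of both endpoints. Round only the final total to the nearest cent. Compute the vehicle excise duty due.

€608.93

July 20 – November 26, 2028: 130 days at 2.05% → €68,000 × 2.05% × 130/366 = €495.1366
November 27 – December 31, 2028: 35 days at 1.75% → €68,000 × 1.75% × 35/366 = €113.7978
Total = €608.9344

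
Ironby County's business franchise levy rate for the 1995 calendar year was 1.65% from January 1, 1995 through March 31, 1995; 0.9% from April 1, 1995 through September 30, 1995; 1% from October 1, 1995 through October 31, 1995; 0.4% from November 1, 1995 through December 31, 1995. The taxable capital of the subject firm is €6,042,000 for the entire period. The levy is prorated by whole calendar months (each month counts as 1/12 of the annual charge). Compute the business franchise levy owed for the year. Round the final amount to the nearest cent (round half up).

€61,175.25

January 1 – March 31, 1995: 3 months at 1.65% → €6,042,000 × 1.65% × 3/12 = €24,923.2500
April 1 – September 30, 1995: 6 months at 0.9% → €6,042,000 × 0.9% × 6/12 = €27,189.0000
October 1 – October 31, 1995: 1 month at 1% → €6,042,000 × 1% × 1/12 = €5,035.0000
November 1 – December 31, 1995: 2 months at 0.4% → €6,042,000 × 0.4% × 2/12 = €4,028.0000
Total = €61,175.2500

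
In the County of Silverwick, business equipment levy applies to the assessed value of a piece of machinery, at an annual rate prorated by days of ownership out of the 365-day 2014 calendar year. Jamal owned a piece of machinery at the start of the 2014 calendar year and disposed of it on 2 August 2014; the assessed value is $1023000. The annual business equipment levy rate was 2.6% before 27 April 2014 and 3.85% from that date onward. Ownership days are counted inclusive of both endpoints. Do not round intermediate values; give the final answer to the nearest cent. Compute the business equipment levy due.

1 January – 26 April 2014: 116 days at 2.6% → $1023000 × 2.6% × 116/365 = $8453.0630
27 April – 2 August 2014: 98 days at 3.85% → $1023000 × 3.85% × 98/365 = $10574.7370
Total = $19027.8000

$19027.80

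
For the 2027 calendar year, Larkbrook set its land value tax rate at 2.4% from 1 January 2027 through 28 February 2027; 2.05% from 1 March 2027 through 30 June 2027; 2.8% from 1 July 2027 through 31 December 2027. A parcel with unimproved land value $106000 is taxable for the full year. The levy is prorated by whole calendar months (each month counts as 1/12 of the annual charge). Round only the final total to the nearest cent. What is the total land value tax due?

$2632.33

1 January – 28 February 2027: 2 months at 2.4% → $106000 × 2.4% × 2/12 = $424.0000
1 March – 30 June 2027: 4 months at 2.05% → $106000 × 2.05% × 4/12 = $724.3333
1 July – 31 December 2027: 6 months at 2.8% → $106000 × 2.8% × 6/12 = $1484.0000
Total = $2632.3333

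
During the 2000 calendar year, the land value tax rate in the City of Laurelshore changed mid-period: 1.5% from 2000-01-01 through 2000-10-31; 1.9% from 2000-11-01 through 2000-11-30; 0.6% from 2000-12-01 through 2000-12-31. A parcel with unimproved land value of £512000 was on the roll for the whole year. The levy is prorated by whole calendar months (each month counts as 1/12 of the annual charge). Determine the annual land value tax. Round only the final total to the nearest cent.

2000-01-01 to 2000-10-31: 10 months at 1.5% → £512000 × 1.5% × 10/12 = £6400.0000
2000-11-01 to 2000-11-30: 1 month at 1.9% → £512000 × 1.9% × 1/12 = £810.6667
2000-12-01 to 2000-12-31: 1 month at 0.6% → £512000 × 0.6% × 1/12 = £256.0000
Total = £7466.6667

£7466.67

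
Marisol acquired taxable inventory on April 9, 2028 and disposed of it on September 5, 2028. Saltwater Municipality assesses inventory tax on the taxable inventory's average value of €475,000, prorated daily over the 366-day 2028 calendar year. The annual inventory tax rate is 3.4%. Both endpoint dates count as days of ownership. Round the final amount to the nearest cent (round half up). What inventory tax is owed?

Days held (April 9 – September 5, 2028): 150 out of 366
Tax = €475,000 × 3.4% × 150/366 = €6,618.8525

€6,618.85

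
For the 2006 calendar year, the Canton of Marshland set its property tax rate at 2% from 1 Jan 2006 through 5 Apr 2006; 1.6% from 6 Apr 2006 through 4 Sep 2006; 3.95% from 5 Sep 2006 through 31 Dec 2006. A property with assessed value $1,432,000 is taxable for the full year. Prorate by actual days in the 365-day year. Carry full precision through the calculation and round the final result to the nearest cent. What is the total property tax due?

1 Jan – 5 Apr 2006: 95 days at 2% → $1,432,000 × 2% × 95/365 = $7,454.2466
6 Apr – 4 Sep 2006: 152 days at 1.6% → $1,432,000 × 1.6% × 152/365 = $9,541.4356
5 Sep – 31 Dec 2006: 118 days at 3.95% → $1,432,000 × 3.95% × 118/365 = $18,286.4438
Total = $35,282.1260

$35,282.13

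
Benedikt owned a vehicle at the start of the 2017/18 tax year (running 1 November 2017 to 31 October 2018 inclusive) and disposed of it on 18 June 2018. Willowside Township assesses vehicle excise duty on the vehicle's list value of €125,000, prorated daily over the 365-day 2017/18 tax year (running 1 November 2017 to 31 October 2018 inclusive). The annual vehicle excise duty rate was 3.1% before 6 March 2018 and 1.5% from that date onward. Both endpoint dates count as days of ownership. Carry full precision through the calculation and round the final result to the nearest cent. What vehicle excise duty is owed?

€1,866.44

1 November 2017 – 5 March 2018: 125 days at 3.1% → €125,000 × 3.1% × 125/365 = €1,327.0548
6 March – 18 June 2018: 105 days at 1.5% → €125,000 × 1.5% × 105/365 = €539.3836
Total = €1,866.4384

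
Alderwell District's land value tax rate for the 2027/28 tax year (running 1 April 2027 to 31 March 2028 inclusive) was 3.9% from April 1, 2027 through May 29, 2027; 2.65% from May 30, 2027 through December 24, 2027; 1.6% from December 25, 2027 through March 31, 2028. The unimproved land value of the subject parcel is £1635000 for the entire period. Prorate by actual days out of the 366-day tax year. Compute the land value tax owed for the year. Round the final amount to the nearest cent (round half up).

£42025.31

April 1 – May 29, 2027: 59 days at 3.9% → £1635000 × 3.9% × 59/366 = £10279.0574
May 30 – December 24, 2027: 209 days at 2.65% → £1635000 × 2.65% × 209/366 = £24741.6598
December 25, 2027 – March 31, 2028: 98 days at 1.6% → £1635000 × 1.6% × 98/366 = £7004.5902
Total = £42025.3074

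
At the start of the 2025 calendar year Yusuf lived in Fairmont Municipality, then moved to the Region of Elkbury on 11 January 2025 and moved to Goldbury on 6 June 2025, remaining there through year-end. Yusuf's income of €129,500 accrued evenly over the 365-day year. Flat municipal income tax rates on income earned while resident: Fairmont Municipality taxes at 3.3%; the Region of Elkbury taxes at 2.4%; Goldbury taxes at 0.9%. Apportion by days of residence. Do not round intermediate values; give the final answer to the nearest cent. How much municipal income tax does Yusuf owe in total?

Fairmont Municipality, 1 January – 10 January 2025: 10 days → €129,500 × 3.3% × 10/365 = €117.0822
The Region of Elkbury, 11 January – 5 June 2025: 146 days → €129,500 × 2.4% × 146/365 = €1,243.2000
Goldbury, 6 June – 31 December 2025: 209 days → €129,500 × 0.9% × 209/365 = €667.3685
Total = €2,027.6507

€2,027.65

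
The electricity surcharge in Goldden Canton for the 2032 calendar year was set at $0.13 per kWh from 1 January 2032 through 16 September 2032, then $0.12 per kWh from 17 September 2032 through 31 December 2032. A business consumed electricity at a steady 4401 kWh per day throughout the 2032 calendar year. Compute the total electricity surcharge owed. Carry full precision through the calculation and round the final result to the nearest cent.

$204734.52

1 January – 16 September 2032: 260 days × 4401 kWh/day = 1,144,260 kWh at $0.13/kWh → $148753.80
17 September – 31 December 2032: 106 days × 4401 kWh/day = 466,506 kWh at $0.12/kWh → $55980.72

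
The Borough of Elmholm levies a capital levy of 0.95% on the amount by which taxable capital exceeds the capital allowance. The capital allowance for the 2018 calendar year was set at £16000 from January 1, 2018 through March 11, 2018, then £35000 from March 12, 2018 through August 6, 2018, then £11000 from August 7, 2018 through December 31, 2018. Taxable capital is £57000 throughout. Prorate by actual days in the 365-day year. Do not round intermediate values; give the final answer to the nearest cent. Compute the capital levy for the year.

January 1 – March 11, 2018: 70 days, exemption £16000 → (£57000 − £16000) × 0.95% × 70/365 = £74.6986
March 12 – August 6, 2018: 148 days, exemption £35000 → (£57000 − £35000) × 0.95% × 148/365 = £84.7452
August 7 – December 31, 2018: 147 days, exemption £11000 → (£57000 − £11000) × 0.95% × 147/365 = £175.9973
Total = £335.4411

£335.44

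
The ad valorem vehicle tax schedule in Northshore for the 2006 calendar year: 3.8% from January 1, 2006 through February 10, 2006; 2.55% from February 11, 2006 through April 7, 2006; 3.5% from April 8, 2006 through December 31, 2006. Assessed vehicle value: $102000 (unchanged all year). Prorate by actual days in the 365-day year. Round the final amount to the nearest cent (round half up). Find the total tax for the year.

$3455.70

January 1 – February 10, 2006: 41 days at 3.8% → $102000 × 3.8% × 41/365 = $435.3863
February 11 – April 7, 2006: 56 days at 2.55% → $102000 × 2.55% × 56/365 = $399.0575
April 8 – December 31, 2006: 268 days at 3.5% → $102000 × 3.5% × 268/365 = $2621.2603
Total = $3455.7041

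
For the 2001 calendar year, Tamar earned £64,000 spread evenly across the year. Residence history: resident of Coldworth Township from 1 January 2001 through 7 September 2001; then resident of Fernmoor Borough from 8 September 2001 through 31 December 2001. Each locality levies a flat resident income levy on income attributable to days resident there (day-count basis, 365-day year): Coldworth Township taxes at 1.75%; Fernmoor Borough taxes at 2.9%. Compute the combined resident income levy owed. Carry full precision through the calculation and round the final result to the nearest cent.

£1,351.89

Coldworth Township, 1 January – 7 September 2001: 250 days → £64,000 × 1.75% × 250/365 = £767.1233
Fernmoor Borough, 8 September – 31 December 2001: 115 days → £64,000 × 2.9% × 115/365 = £584.7671
Total = £1,351.8904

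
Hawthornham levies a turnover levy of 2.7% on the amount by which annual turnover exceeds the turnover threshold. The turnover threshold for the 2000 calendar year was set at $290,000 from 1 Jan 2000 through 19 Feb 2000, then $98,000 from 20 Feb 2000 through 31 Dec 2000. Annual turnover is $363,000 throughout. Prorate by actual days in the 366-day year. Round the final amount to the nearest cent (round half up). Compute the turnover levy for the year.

$6,446.80

1 Jan – 19 Feb 2000: 50 days, exemption $290,000 → ($363,000 − $290,000) × 2.7% × 50/366 = $269.2623
20 Feb – 31 Dec 2000: 316 days, exemption $98,000 → ($363,000 − $98,000) × 2.7% × 316/366 = $6,177.5410
Total = $6,446.8033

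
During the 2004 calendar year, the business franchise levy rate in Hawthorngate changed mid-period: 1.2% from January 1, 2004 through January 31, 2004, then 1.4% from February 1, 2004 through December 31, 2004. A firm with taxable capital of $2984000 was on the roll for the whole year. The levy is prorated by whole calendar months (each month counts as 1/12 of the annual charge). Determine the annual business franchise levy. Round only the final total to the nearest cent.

$41278.67

January 1 – January 31, 2004: 1 month at 1.2% → $2984000 × 1.2% × 1/12 = $2984.0000
February 1 – December 31, 2004: 11 months at 1.4% → $2984000 × 1.4% × 11/12 = $38294.6667
Total = $41278.6667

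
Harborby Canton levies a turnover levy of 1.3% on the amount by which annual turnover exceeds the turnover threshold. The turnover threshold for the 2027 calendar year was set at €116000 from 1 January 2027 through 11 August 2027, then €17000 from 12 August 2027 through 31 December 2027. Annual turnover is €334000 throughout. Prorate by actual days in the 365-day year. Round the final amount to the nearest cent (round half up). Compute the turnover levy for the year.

1 January – 11 August 2027: 223 days, exemption €116000 → (€334000 − €116000) × 1.3% × 223/365 = €1731.4575
12 August – 31 December 2027: 142 days, exemption €17000 → (€334000 − €17000) × 1.3% × 142/365 = €1603.2384
Total = €3334.6959

€3334.70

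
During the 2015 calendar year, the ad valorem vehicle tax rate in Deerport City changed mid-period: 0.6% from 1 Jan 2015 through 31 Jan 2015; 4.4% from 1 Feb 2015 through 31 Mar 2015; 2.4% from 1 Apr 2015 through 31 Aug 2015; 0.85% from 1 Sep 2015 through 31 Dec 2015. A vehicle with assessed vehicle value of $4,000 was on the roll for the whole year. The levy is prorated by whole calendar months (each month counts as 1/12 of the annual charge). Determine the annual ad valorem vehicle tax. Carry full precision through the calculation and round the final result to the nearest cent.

$82.67

1 Jan – 31 Jan 2015: 1 month at 0.6% → $4,000 × 0.6% × 1/12 = $2.0000
1 Feb – 31 Mar 2015: 2 months at 4.4% → $4,000 × 4.4% × 2/12 = $29.3333
1 Apr – 31 Aug 2015: 5 months at 2.4% → $4,000 × 2.4% × 5/12 = $40.0000
1 Sep – 31 Dec 2015: 4 months at 0.85% → $4,000 × 0.85% × 4/12 = $11.3333
Total = $82.6667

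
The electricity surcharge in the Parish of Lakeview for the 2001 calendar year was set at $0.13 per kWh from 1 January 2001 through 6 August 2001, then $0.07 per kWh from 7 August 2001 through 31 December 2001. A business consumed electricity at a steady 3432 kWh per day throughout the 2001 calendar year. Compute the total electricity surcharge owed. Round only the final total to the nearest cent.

1 January – 6 August 2001: 218 days × 3432 kWh/day = 748,176 kWh at $0.13/kWh → $97,262.88
7 August – 31 December 2001: 147 days × 3432 kWh/day = 504,504 kWh at $0.07/kWh → $35,315.28

$132,578.16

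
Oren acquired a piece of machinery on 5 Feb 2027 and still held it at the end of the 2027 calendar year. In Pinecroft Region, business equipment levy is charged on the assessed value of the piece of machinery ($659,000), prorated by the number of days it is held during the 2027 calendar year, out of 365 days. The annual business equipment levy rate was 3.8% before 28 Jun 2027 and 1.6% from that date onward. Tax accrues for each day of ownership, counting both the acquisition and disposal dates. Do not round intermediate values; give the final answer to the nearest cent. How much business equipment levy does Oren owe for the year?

$15,212.97

5 Feb – 27 Jun 2027: 143 days at 3.8% → $659,000 × 3.8% × 143/365 = $9,810.9753
28 Jun – 31 Dec 2027: 187 days at 1.6% → $659,000 × 1.6% × 187/365 = $5,401.9945
Total = $15,212.9699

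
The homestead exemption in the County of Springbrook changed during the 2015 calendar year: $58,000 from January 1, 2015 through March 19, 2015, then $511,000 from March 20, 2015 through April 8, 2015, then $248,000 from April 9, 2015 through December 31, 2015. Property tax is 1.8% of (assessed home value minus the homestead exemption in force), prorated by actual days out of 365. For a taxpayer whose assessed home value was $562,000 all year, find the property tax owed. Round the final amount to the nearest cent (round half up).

January 1 – March 19, 2015: 78 days, exemption $58,000 → ($562,000 − $58,000) × 1.8% × 78/365 = $1,938.6740
March 20 – April 8, 2015: 20 days, exemption $511,000 → ($562,000 − $511,000) × 1.8% × 20/365 = $50.3014
April 9 – December 31, 2015: 267 days, exemption $248,000 → ($562,000 − $248,000) × 1.8% × 267/365 = $4,134.4767
Total = $6,123.4521

$6,123.45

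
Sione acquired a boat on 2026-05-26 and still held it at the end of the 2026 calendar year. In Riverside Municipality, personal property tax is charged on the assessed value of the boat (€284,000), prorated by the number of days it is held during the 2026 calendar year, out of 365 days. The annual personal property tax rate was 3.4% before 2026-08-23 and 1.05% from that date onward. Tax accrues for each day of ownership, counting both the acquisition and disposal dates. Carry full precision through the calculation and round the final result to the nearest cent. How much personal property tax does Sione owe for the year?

2026-05-26 to 2026-08-22: 89 days at 3.4% → €284,000 × 3.4% × 89/365 = €2,354.4767
2026-08-23 to 2026-12-31: 131 days at 1.05% → €284,000 × 1.05% × 131/365 = €1,070.2521
Total = €3,424.7288

€3,424.73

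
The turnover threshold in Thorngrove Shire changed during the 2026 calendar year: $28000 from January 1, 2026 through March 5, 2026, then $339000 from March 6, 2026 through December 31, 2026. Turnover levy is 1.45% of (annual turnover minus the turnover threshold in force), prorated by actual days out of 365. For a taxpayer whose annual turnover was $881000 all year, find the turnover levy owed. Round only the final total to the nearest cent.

January 1 – March 5, 2026: 64 days, exemption $28000 → ($881000 − $28000) × 1.45% × 64/365 = $2168.7233
March 6 – December 31, 2026: 301 days, exemption $339000 → ($881000 − $339000) × 1.45% × 301/365 = $6480.9836
Total = $8649.7068

$8649.71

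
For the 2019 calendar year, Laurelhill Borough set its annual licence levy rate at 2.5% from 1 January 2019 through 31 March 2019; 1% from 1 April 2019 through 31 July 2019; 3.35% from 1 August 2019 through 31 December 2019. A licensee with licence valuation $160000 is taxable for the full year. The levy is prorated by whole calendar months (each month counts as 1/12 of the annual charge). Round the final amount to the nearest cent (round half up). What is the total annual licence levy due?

1 January – 31 March 2019: 3 months at 2.5% → $160000 × 2.5% × 3/12 = $1000.0000
1 April – 31 July 2019: 4 months at 1% → $160000 × 1% × 4/12 = $533.3333
1 August – 31 December 2019: 5 months at 3.35% → $160000 × 3.35% × 5/12 = $2233.3333
Total = $3766.6667

$3766.67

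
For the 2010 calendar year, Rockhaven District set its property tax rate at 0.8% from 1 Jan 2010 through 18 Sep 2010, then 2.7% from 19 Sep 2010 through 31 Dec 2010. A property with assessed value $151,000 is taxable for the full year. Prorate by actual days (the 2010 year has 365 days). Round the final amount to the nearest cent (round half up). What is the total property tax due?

$2,025.47

1 Jan – 18 Sep 2010: 261 days at 0.8% → $151,000 × 0.8% × 261/365 = $863.8027
19 Sep – 31 Dec 2010: 104 days at 2.7% → $151,000 × 2.7% × 104/365 = $1,161.6658
Total = $2,025.4685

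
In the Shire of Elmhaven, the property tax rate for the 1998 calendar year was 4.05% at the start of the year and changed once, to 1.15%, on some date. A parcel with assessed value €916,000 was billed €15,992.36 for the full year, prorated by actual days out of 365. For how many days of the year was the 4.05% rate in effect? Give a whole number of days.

75 days

Let d = days at the first rate; then 365 − d days at the second rate.
€916,000 × [4.05%·d + 1.15%·(365−d)] / 365 = €15,992.36
Solving gives d = 75, so the new rate took effect on March 17, 1998.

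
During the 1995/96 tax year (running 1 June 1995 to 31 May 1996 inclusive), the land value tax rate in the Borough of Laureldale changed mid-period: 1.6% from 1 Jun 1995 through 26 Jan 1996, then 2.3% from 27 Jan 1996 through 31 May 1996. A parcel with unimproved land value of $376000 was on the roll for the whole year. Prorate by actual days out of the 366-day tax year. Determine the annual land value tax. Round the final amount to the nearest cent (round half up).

1 Jun 1995 – 26 Jan 1996: 240 days at 1.6% → $376000 × 1.6% × 240/366 = $3944.9180
27 Jan – 31 May 1996: 126 days at 2.3% → $376000 × 2.3% × 126/366 = $2977.1803
Total = $6922.0984

$6922.10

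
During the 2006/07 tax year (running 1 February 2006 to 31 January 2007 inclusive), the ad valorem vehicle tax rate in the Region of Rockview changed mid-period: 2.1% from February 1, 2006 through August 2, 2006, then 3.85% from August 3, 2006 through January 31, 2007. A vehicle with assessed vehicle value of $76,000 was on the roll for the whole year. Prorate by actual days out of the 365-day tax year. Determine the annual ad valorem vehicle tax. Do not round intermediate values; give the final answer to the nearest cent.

$2,259.18

February 1 – August 2, 2006: 183 days at 2.1% → $76,000 × 2.1% × 183/365 = $800.1863
August 3, 2006 – January 31, 2007: 182 days at 3.85% → $76,000 × 3.85% × 182/365 = $1,458.9918
Total = $2,259.1781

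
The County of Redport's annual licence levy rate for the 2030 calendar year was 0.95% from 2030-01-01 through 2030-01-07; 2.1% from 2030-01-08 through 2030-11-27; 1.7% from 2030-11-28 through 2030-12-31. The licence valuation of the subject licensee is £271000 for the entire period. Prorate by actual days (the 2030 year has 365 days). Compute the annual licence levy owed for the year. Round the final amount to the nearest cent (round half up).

2030-01-01 to 2030-01-07: 7 days at 0.95% → £271000 × 0.95% × 7/365 = £49.3740
2030-01-08 to 2030-11-27: 324 days at 2.1% → £271000 × 2.1% × 324/365 = £5051.7370
2030-11-28 to 2030-12-31: 34 days at 1.7% → £271000 × 1.7% × 34/365 = £429.1452
Total = £5530.2562

£5530.26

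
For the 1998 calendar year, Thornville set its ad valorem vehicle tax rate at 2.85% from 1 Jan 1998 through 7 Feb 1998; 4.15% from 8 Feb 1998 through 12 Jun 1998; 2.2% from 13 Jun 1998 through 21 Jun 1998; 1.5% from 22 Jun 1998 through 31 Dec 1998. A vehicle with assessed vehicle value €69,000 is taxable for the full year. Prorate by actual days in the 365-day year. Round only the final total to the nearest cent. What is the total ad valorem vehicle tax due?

€1,770.09

1 Jan – 7 Feb 1998: 38 days at 2.85% → €69,000 × 2.85% × 38/365 = €204.7315
8 Feb – 12 Jun 1998: 125 days at 4.15% → €69,000 × 4.15% × 125/365 = €980.6507
13 Jun – 21 Jun 1998: 9 days at 2.2% → €69,000 × 2.2% × 9/365 = €37.4301
22 Jun – 31 Dec 1998: 193 days at 1.5% → €69,000 × 1.5% × 193/365 = €547.2740
Total = €1,770.0863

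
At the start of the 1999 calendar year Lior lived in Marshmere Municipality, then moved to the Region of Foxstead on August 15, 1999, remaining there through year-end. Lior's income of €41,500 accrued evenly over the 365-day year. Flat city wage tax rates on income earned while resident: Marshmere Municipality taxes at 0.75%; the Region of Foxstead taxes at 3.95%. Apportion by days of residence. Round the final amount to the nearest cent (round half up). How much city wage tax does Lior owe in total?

Marshmere Municipality, January 1 – August 14, 1999: 226 days → €41,500 × 0.75% × 226/365 = €192.7192
The Region of Foxstead, August 15 – December 31, 1999: 139 days → €41,500 × 3.95% × 139/365 = €624.2623
Total = €816.9815

€816.98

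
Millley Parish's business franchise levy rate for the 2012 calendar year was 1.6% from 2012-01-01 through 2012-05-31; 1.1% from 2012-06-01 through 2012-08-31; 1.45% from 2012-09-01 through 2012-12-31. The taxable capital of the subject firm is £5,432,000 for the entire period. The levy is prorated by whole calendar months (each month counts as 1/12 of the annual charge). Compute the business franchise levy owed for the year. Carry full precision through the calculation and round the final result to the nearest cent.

£77,406.00

2012-01-01 to 2012-05-31: 5 months at 1.6% → £5,432,000 × 1.6% × 5/12 = £36,213.3333
2012-06-01 to 2012-08-31: 3 months at 1.1% → £5,432,000 × 1.1% × 3/12 = £14,938.0000
2012-09-01 to 2012-12-31: 4 months at 1.45% → £5,432,000 × 1.45% × 4/12 = £26,254.6667
Total = £77,406.0000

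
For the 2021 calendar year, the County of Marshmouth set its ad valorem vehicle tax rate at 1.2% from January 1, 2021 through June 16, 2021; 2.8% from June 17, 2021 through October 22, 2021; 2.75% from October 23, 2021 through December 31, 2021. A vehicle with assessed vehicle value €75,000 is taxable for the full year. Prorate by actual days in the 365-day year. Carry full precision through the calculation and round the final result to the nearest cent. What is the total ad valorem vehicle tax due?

€1,543.77

January 1 – June 16, 2021: 167 days at 1.2% → €75,000 × 1.2% × 167/365 = €411.7808
June 17 – October 22, 2021: 128 days at 2.8% → €75,000 × 2.8% × 128/365 = €736.4384
October 23 – December 31, 2021: 70 days at 2.75% → €75,000 × 2.75% × 70/365 = €395.5479
Total = €1,543.7671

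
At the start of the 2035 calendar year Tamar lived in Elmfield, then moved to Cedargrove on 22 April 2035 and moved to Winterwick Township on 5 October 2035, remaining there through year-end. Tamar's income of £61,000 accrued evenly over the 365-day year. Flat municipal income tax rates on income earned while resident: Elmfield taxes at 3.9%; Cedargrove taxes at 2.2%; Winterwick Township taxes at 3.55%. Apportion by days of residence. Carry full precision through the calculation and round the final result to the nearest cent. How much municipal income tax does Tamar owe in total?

Elmfield, 1 January – 21 April 2035: 111 days → £61,000 × 3.9% × 111/365 = £723.4767
Cedargrove, 22 April – 4 October 2035: 166 days → £61,000 × 2.2% × 166/365 = £610.3342
Winterwick Township, 5 October – 31 December 2035: 88 days → £61,000 × 3.55% × 88/365 = £522.0932
Total = £1,855.9041

£1,855.90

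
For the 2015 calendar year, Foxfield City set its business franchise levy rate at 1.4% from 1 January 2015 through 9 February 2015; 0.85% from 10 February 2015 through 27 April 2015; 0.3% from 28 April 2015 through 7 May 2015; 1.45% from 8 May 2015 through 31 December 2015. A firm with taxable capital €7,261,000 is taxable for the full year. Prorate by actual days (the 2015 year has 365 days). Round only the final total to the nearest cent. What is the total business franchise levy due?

€93,408.29

1 January – 9 February 2015: 40 days at 1.4% → €7,261,000 × 1.4% × 40/365 = €11,140.1644
10 February – 27 April 2015: 77 days at 0.85% → €7,261,000 × 0.85% × 77/365 = €13,020.0671
28 April – 7 May 2015: 10 days at 0.3% → €7,261,000 × 0.3% × 10/365 = €596.7945
8 May – 31 December 2015: 238 days at 1.45% → €7,261,000 × 1.45% × 238/365 = €68,651.2630
Total = €93,408.2890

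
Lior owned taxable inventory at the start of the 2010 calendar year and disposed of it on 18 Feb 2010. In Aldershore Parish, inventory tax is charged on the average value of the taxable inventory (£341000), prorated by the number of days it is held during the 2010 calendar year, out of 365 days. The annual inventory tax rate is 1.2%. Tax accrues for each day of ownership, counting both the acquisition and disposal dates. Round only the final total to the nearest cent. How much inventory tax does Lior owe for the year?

Days held (1 Jan – 18 Feb 2010): 49 out of 365
Tax = £341000 × 1.2% × 49/365 = £549.3370

£549.34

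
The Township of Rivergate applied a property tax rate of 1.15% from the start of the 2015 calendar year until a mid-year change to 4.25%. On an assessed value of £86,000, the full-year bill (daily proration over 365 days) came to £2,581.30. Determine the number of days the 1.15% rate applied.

147 days

Let d = days at the first rate; then 365 − d days at the second rate.
£86,000 × [1.15%·d + 4.25%·(365−d)] / 365 = £2,581.30
Solving gives d = 147, so the new rate took effect on May 28, 2015.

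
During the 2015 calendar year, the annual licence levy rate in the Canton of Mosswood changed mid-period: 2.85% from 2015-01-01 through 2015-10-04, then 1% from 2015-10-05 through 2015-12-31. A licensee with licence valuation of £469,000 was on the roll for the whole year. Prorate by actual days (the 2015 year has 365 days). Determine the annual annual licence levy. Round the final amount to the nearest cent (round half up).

2015-01-01 to 2015-10-04: 277 days at 2.85% → £469,000 × 2.85% × 277/365 = £10,143.8918
2015-10-05 to 2015-12-31: 88 days at 1% → £469,000 × 1% × 88/365 = £1,130.7397
Total = £11,274.6315

£11,274.63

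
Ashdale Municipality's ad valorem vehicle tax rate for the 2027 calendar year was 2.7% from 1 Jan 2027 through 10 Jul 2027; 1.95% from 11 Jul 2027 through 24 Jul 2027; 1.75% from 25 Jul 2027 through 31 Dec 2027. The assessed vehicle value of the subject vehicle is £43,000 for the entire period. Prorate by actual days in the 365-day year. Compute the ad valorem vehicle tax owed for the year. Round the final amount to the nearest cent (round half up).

1 Jan – 10 Jul 2027: 191 days at 2.7% → £43,000 × 2.7% × 191/365 = £607.5370
11 Jul – 24 Jul 2027: 14 days at 1.95% → £43,000 × 1.95% × 14/365 = £32.1616
25 Jul – 31 Dec 2027: 160 days at 1.75% → £43,000 × 1.75% × 160/365 = £329.8630
Total = £969.5616

£969.56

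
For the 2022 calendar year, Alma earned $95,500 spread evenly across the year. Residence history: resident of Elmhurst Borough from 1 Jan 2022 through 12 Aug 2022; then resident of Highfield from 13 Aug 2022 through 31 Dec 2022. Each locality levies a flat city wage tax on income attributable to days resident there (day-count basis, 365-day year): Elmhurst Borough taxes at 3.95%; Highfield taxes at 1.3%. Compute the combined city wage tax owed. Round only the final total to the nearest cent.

$2,794.62

Elmhurst Borough, 1 Jan – 12 Aug 2022: 224 days → $95,500 × 3.95% × 224/365 = $2,315.0247
Highfield, 13 Aug – 31 Dec 2022: 141 days → $95,500 × 1.3% × 141/365 = $479.5932
Total = $2,794.6178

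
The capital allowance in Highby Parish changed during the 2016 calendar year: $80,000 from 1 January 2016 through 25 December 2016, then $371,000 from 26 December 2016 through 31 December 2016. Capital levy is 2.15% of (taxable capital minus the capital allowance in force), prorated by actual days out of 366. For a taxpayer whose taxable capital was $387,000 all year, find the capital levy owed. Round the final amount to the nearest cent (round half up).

1 January – 25 December 2016: 360 days, exemption $80,000 → ($387,000 − $80,000) × 2.15% × 360/366 = $6,492.2951
26 December – 31 December 2016: 6 days, exemption $371,000 → ($387,000 − $371,000) × 2.15% × 6/366 = $5.6393
Total = $6,497.9344

$6,497.93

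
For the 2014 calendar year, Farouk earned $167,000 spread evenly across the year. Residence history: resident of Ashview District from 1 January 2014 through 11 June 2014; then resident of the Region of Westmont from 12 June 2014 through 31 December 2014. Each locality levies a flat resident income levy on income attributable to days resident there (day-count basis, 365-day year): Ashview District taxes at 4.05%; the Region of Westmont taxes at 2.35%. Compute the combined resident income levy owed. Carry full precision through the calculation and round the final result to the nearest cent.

Ashview District, 1 January – 11 June 2014: 162 days → $167,000 × 4.05% × 162/365 = $3,001.8822
The Region of Westmont, 12 June – 31 December 2014: 203 days → $167,000 × 2.35% × 203/365 = $2,182.6671
Total = $5,184.5493

$5,184.55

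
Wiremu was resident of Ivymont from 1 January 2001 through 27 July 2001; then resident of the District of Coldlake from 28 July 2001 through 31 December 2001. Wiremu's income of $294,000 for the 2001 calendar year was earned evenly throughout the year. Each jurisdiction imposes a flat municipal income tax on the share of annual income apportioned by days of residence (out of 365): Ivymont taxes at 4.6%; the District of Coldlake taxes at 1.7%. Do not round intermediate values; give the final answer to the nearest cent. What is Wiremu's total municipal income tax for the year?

$9,856.65

Ivymont, 1 January – 27 July 2001: 208 days → $294,000 × 4.6% × 208/365 = $7,706.8274
The District of Coldlake, 28 July – 31 December 2001: 157 days → $294,000 × 1.7% × 157/365 = $2,149.8247
Total = $9,856.6521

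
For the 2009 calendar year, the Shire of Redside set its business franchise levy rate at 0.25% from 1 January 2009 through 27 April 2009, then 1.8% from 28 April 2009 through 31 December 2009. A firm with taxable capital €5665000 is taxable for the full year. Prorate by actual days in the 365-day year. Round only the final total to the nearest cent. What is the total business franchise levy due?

€73823.49

1 January – 27 April 2009: 117 days at 0.25% → €5665000 × 0.25% × 117/365 = €4539.7603
28 April – 31 December 2009: 248 days at 1.8% → €5665000 × 1.8% × 248/365 = €69283.7260
Total = €73823.4863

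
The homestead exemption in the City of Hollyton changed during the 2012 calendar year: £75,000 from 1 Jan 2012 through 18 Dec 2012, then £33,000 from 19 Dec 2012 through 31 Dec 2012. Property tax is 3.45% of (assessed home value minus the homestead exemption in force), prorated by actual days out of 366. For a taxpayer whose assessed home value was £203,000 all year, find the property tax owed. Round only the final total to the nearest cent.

1 Jan – 18 Dec 2012: 353 days, exemption £75,000 → (£203,000 − £75,000) × 3.45% × 353/366 = £4,259.1475
19 Dec – 31 Dec 2012: 13 days, exemption £33,000 → (£203,000 − £33,000) × 3.45% × 13/366 = £208.3197
Total = £4,467.4672

£4,467.47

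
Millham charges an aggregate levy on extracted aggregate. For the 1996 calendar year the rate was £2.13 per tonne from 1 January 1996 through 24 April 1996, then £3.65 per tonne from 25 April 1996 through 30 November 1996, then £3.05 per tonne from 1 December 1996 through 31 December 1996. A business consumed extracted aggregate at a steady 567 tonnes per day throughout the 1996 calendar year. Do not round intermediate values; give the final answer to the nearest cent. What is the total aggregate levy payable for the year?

£647797.50

1 January – 24 April 1996: 115 days × 567 tonnes/day = 65,205 tonnes at £2.13/tonne → £138886.65
25 April – 30 November 1996: 220 days × 567 tonnes/day = 124,740 tonnes at £3.65/tonne → £455301.00
1 December – 31 December 1996: 31 days × 567 tonnes/day = 17,577 tonnes at £3.05/tonne → £53609.85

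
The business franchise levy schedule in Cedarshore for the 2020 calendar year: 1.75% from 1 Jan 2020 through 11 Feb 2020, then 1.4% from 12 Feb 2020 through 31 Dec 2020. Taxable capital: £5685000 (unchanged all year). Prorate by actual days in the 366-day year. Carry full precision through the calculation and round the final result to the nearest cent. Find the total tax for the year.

1 Jan – 11 Feb 2020: 42 days at 1.75% → £5685000 × 1.75% × 42/366 = £11416.5984
12 Feb – 31 Dec 2020: 324 days at 1.4% → £5685000 × 1.4% × 324/366 = £70456.7213
Total = £81873.3197

£81873.32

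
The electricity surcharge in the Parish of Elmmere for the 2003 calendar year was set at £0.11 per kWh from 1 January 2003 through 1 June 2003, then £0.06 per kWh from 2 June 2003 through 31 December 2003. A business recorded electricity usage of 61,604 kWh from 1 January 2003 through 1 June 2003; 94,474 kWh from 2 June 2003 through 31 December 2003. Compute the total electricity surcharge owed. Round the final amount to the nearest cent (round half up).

1 January – 1 June 2003: 61,604 kWh at £0.11/kWh → £6776.44
2 June – 31 December 2003: 94,474 kWh at £0.06/kWh → £5668.44

£12444.88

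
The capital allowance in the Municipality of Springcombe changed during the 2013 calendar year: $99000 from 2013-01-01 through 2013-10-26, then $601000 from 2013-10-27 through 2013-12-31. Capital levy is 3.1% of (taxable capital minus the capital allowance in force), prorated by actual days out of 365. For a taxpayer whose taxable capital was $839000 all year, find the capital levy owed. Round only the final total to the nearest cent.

2013-01-01 to 2013-10-26: 299 days, exemption $99000 → ($839000 − $99000) × 3.1% × 299/365 = $18791.9452
2013-10-27 to 2013-12-31: 66 days, exemption $601000 → ($839000 − $601000) × 3.1% × 66/365 = $1334.1041
Total = $20126.0493

$20126.05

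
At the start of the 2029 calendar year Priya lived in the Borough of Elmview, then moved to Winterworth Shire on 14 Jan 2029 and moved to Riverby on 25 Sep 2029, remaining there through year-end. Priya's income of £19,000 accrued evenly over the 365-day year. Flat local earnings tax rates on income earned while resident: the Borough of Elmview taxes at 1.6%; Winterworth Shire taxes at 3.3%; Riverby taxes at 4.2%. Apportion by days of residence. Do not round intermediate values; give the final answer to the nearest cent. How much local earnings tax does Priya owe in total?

The Borough of Elmview, 1 Jan – 13 Jan 2029: 13 days → £19,000 × 1.6% × 13/365 = £10.8274
Winterworth Shire, 14 Jan – 24 Sep 2029: 254 days → £19,000 × 3.3% × 254/365 = £436.3233
Riverby, 25 Sep – 31 Dec 2029: 98 days → £19,000 × 4.2% × 98/365 = £214.2575
Total = £661.4082

£661.41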